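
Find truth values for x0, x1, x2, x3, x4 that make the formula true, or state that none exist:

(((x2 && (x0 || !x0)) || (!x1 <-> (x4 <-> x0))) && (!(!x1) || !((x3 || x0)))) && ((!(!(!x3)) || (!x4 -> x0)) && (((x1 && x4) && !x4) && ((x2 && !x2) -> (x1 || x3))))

Case x4 = True: the conjunct !x4 is False.
Case x4 = False: the conjunct x4 is False.
Both cases fail — unsatisfiable.

UNSATISFIABLE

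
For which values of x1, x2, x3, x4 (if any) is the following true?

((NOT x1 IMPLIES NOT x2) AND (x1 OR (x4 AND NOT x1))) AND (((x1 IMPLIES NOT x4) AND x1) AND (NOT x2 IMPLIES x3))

x1 = True; x2 = True; x3 = False; x4 = False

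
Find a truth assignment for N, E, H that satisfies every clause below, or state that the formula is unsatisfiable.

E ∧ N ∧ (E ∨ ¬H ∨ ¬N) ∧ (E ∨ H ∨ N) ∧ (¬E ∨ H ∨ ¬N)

N = True, E = True, H = True

Unit clause (E) forces E = True.
Unit clause (N) forces N = True.
In (¬E ∨ H ∨ ¬N) only H is left, so H = True.
Check each clause:
  (E): E holds.
  (N): N holds.
  (E ∨ ¬H ∨ ¬N): E holds.
  (E ∨ H ∨ N): E holds.
  (¬E ∨ H ∨ ¬N): H holds.
All clauses satisfied.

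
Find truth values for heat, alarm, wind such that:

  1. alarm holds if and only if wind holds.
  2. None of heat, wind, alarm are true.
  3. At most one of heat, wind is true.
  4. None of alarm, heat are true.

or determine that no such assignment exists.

heat = False; alarm = False; wind = False

  (1) alarm=F, wind=F — same ✓
  (2) {heat, wind, alarm}: 0 true — none ✓
  (3) {heat, wind}: 0 true — at most one ✓
  (4) {alarm, heat}: 0 true — none ✓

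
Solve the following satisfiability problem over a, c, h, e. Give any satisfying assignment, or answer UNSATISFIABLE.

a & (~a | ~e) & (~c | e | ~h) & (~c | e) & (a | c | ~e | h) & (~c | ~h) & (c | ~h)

a=T, c=F, h=F, e=F

Unit clause (a) forces a = True.
In (~a | ~e) only ~e is left, so e = False.
In (~c | e) only ~c is left, so c = False.
In (c | ~h) only ~h is left, so h = False.
Check each clause:
  (a): a holds.
  (~a | ~e): ~e holds.
  (~c | e | ~h): ~c holds.
  (~c | e): ~c holds.
  (a | c | ~e | h): a holds.
  (~c | ~h): ~c holds.
  (c | ~h): ~h holds.
All clauses satisfied.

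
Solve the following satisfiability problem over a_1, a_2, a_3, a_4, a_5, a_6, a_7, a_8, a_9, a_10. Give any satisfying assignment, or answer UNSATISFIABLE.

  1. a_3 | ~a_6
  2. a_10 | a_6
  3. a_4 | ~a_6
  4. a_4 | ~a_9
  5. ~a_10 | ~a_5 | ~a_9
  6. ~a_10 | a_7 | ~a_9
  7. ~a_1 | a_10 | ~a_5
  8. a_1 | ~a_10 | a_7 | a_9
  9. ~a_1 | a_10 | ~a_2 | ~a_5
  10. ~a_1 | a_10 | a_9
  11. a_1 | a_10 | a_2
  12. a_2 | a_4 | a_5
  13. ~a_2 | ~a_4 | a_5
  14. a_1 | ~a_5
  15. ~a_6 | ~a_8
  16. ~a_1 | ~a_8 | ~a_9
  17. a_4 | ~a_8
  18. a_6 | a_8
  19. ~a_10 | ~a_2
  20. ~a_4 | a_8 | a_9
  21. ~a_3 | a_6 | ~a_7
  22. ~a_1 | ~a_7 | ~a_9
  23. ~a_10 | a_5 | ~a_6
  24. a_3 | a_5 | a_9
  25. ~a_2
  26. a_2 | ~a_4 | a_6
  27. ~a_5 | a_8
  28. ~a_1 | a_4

a_1 = True, a_2 = False, a_3 = True, a_4 = True, a_5 = False, a_6 = True, a_7 = False, a_8 = False, a_9 = True, a_10 = False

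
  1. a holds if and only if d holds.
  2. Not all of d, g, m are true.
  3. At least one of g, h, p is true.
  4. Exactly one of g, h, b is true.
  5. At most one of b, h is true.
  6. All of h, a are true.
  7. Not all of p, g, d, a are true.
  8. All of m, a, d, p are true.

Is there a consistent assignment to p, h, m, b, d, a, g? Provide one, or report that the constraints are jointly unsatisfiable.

p = True; h = True; m = True; b = False; d = True; a = True; g = False

  (1) a=T, d=T — same ✓
  (2) {d, g, m}: 2/3 true — not all ✓
  (3) {g, h, p}: 2 true — at least one ✓
  (4) {g, h, b}: 1 true — exactly one ✓
  (5) {b, h}: 1 true — at most one ✓
  (6) {h, a}: all 2 true ✓
  (7) {p, g, d, a}: 3/4 true — not all ✓
  (8) {m, a, d, p}: all 4 true ✓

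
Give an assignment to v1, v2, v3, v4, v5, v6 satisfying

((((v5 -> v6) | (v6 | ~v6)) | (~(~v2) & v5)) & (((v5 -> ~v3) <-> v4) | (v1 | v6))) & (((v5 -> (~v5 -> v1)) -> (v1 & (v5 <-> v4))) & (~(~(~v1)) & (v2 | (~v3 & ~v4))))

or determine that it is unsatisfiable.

Unsatisfiable — no assignment works.

Case v1 = True: the conjunct ~(~(~v1)) becomes ~(~False) = False.
Case v1 = False: the formula simplifies to ((((v5 -> v6) | (v6 | ~v6)) | (~(~v2) & v5)) & (((v5 -> ~v3) <-> v4) | v6)) & (~((v5 -> v5)) & (v2 | (~v3 & ~v4))).
  v5 = True: the conjunct ~((v5 -> v5)) becomes ~((True -> True)) = False.
  v5 = False: the conjunct ~((v5 -> v5)) becomes ~((False -> False)) = False.
Both cases fail — unsatisfiable.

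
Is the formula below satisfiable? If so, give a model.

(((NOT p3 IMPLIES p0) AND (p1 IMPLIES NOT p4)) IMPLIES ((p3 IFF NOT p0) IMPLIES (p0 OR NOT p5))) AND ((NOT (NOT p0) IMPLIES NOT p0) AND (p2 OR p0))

p0 = False, p1 = True, p2 = True, p3 = False, p4 = True, p5 = True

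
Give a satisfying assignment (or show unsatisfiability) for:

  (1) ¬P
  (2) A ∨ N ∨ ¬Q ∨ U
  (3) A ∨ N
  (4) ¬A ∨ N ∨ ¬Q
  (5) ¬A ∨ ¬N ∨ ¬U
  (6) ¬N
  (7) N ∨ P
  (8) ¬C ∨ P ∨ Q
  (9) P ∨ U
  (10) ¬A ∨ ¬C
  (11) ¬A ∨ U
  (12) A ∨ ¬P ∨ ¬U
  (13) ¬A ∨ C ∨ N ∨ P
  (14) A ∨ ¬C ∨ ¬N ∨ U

Case N = True:
  Clause (¬N) is falsified — contradiction.
Case N = False:
  (¬P) forces P = False.
  Clause (N ∨ P) is falsified — contradiction.
Both cases fail, so the formula is unsatisfiable.

UNSATISFIABLE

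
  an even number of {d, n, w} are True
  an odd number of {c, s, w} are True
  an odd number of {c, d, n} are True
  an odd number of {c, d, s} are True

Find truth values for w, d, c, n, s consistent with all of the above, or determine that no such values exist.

w: True, d: True, c: False, n: False, s: False

{d, n, w}: 2 true → even ✓
{c, s, w}: 1 true → odd ✓
{c, d, n}: 1 true → odd ✓
{c, d, s}: 1 true → odd ✓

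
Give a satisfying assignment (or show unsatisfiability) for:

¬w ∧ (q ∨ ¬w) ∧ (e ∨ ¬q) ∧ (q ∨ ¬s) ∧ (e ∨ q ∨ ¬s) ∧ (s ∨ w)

w=F, e=T, s=T, q=T

Unit clause (¬w) forces w = False.
In (s ∨ w) only s is left, so s = True.
In (q ∨ ¬s) only q is left, so q = True.
In (e ∨ ¬q) only e is left, so e = True.
Check each clause:
  (¬w): ¬w holds.
  (q ∨ ¬w): q holds.
  (e ∨ ¬q): e holds.
  (q ∨ ¬s): q holds.
  (e ∨ q ∨ ¬s): e holds.
  (s ∨ w): s holds.
All clauses satisfied.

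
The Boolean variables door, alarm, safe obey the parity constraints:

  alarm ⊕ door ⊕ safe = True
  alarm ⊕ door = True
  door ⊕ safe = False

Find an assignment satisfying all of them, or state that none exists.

door=F, alarm=T, safe=F

alarm ⊕ door ⊕ safe = T ⊕ F ⊕ F = True ✓
alarm ⊕ door = T ⊕ F = True ✓
door ⊕ safe = F ⊕ F = False ✓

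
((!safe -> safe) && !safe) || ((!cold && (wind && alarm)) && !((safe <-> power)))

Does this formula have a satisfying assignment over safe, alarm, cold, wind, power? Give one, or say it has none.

safe = True, alarm = True, cold = False, wind = True, power = False

  ((!safe -> safe) && !safe) || ((!cold && (wind && alarm)) && !((safe <-> power))) = True
    (!safe -> safe) && !safe = False
      !safe -> safe = True
        !safe = False
      !safe = False
    (!cold && (wind && alarm)) && !((safe <-> power)) = True
      !cold && (wind && alarm) = True
        !cold = True
        wind && alarm = True
      !((safe <-> power)) = True
        safe <-> power = False
The formula evaluates to True.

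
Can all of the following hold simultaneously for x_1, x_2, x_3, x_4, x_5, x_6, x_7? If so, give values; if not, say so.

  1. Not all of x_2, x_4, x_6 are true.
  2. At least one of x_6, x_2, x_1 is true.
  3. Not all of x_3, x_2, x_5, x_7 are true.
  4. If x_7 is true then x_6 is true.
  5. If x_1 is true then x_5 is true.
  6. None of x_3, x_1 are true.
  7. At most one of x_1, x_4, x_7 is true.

x_1 = False, x_2 = True, x_3 = False, x_4 = False, x_5 = True, x_6 = True, x_7 = True

  (1) {x_2, x_4, x_6}: 2/3 true — not all ✓
  (2) {x_6, x_2, x_1}: 2 true — at least one ✓
  (3) {x_3, x_2, x_5, x_7}: 3/4 true — not all ✓
  (4) x_7=T ⇒ x_6: T ✓
  (5) x_1=F ⇒ x_5: vacuous ✓
  (6) {x_3, x_1}: 0 true — none ✓
  (7) {x_1, x_4, x_7}: 1 true — at most one ✓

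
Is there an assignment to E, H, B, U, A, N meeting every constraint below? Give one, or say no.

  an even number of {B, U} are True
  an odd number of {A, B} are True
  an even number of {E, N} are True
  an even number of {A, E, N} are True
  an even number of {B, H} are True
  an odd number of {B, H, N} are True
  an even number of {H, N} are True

E=T, H=T, B=T, U=T, A=F, N=T

{B, U}: 2 true → even ✓
{A, B}: 1 true → odd ✓
{E, N}: 2 true → even ✓
{A, E, N}: 2 true → even ✓
{B, H}: 2 true → even ✓
{B, H, N}: 3 true → odd ✓
{H, N}: 2 true → even ✓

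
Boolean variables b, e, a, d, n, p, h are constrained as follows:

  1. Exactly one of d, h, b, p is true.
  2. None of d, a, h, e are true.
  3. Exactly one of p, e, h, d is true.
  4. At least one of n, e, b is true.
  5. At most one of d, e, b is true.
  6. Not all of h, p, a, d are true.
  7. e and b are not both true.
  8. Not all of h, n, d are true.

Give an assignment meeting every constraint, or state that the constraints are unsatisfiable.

b: False, e: False, a: False, d: False, n: True, p: True, h: False

  (1) {d, h, b, p}: 1 true — exactly one ✓
  (2) {d, a, h, e}: 0 true — none ✓
  (3) {p, e, h, d}: 1 true — exactly one ✓
  (4) {n, e, b}: 1 true — at least one ✓
  (5) {d, e, b}: 0 true — at most one ✓
  (6) {h, p, a, d}: 1/4 true — not all ✓
  (7) e=F, b=F — not both ✓
  (8) {h, n, d}: 1/3 true — not all ✓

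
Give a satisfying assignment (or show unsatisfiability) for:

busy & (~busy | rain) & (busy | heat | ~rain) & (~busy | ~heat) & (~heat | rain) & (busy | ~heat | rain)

busy = True, heat = False, rain = True

Unit clause (busy) forces busy = True.
In (~busy | rain) only rain is left, so rain = True.
In (~busy | ~heat) only ~heat is left, so heat = False.
All clauses satisfied.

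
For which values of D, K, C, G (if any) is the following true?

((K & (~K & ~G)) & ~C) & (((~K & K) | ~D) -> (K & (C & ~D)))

Unsatisfiable

Case K = True: the conjunct ~K is False.
Case K = False: the conjunct K is False.
Both cases fail — unsatisfiable.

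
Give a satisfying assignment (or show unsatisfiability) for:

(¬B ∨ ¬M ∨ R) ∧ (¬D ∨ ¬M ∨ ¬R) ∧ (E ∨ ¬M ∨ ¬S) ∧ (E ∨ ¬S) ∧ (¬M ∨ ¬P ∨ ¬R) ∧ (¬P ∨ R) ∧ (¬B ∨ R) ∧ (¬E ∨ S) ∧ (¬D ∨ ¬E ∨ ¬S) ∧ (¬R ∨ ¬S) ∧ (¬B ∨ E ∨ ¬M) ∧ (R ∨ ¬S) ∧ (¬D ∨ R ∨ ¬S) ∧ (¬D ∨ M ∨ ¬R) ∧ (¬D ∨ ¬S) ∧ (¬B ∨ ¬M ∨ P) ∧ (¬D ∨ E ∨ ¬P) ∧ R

Unit clause (R) forces R = True.
In (¬R ∨ ¬S) only ¬S is left, so S = False.
In (¬E ∨ S) only ¬E is left, so E = False.
Set P = True.
  then (¬M ∨ ¬P ∨ ¬R) forces M = False.
  then (¬D ∨ M ∨ ¬R) forces D = False.
Set B = False.
All clauses satisfied.

P: True, S: False, D: False, R: True, E: False, B: False, M: False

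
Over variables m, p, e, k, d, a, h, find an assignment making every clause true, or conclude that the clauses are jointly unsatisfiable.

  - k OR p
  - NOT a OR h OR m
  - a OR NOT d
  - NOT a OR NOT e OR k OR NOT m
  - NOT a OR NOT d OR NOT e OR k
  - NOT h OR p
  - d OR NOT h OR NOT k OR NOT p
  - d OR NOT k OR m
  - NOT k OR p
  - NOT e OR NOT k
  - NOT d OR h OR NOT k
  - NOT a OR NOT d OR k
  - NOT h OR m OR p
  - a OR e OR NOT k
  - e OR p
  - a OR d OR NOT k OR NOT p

m = True; p = True; e = False; k = False; d = False; a = False; h = False

Set m = True.
Set p = True.
Set e = False.
Set k = False.
Try d = True:
  (a OR NOT d) forces a = True.
  clause (NOT a OR NOT d OR k) is falsified — backtrack.
So d = False.
Set a = False.
Set h = False.
All clauses satisfied.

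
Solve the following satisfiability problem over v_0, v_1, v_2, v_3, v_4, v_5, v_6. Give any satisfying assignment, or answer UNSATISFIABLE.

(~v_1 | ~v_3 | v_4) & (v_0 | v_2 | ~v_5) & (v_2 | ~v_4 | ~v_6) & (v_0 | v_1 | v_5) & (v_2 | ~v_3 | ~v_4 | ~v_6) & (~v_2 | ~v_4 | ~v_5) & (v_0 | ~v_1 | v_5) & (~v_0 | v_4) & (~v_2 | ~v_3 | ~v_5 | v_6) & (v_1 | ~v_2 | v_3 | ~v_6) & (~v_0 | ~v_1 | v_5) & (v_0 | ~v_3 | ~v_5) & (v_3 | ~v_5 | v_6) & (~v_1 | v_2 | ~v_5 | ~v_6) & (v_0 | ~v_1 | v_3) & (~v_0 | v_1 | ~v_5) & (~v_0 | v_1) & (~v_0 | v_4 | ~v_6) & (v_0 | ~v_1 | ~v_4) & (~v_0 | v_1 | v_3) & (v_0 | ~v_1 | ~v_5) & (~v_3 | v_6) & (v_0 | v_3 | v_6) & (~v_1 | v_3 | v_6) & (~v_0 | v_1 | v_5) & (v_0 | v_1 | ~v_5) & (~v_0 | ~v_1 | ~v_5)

Case v_0 = True:
  (~v_0 | v_4) forces v_4 = True.
  (~v_0 | v_1) forces v_1 = True.
  (~v_0 | ~v_1 | v_5) forces v_5 = True.
  Clause (~v_0 | ~v_1 | ~v_5) is falsified — contradiction.
Case v_0 = False:
  If v_1 = True:
    (v_0 | ~v_1 | v_5) forces v_5 = True.
    clause (v_0 | ~v_1 | ~v_5) is falsified.
  If v_1 = False:
    (v_0 | v_1 | v_5) forces v_5 = True.
    clause (v_0 | v_1 | ~v_5) is falsified.
  Every sub-case reaches a contradiction.
Both cases fail, so the formula is unsatisfiable.

UNSATISFIABLE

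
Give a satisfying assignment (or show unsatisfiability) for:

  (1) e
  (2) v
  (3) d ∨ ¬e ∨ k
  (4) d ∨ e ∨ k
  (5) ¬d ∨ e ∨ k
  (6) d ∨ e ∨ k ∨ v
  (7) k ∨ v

v = True, e = True, d = True, k = False

Unit clause (e) forces e = True.
Unit clause (v) forces v = True.
Set d = True.
Set k = False.
Check each clause:
  (e): e holds.
  (v): v holds.
  (d ∨ ¬e ∨ k): d holds.
  (d ∨ e ∨ k): d holds.
  (¬d ∨ e ∨ k): e holds.
  (d ∨ e ∨ k ∨ v): d holds.
  (k ∨ v): v holds.
All clauses satisfied.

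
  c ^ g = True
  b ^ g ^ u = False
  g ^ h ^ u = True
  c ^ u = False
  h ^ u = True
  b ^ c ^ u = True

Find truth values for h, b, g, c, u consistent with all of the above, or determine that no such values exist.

h: False, b: True, g: False, c: True, u: True

c ^ g = T ^ F = True ✓
b ^ g ^ u = T ^ F ^ T = False ✓
g ^ h ^ u = F ^ F ^ T = True ✓
c ^ u = T ^ T = False ✓
h ^ u = F ^ T = True ✓
b ^ c ^ u = T ^ T ^ T = True ✓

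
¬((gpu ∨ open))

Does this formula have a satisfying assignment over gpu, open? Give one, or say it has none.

gpu: False, open: False

  ¬((gpu ∨ open)) = True
    gpu ∨ open = False
The formula evaluates to True.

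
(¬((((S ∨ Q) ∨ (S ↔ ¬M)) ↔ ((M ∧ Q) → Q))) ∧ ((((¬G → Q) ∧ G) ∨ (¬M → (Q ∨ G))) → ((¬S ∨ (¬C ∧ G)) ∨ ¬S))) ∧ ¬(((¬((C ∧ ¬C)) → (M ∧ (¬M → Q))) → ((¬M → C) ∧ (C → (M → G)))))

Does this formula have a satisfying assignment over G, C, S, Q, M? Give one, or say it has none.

Unsatisfiable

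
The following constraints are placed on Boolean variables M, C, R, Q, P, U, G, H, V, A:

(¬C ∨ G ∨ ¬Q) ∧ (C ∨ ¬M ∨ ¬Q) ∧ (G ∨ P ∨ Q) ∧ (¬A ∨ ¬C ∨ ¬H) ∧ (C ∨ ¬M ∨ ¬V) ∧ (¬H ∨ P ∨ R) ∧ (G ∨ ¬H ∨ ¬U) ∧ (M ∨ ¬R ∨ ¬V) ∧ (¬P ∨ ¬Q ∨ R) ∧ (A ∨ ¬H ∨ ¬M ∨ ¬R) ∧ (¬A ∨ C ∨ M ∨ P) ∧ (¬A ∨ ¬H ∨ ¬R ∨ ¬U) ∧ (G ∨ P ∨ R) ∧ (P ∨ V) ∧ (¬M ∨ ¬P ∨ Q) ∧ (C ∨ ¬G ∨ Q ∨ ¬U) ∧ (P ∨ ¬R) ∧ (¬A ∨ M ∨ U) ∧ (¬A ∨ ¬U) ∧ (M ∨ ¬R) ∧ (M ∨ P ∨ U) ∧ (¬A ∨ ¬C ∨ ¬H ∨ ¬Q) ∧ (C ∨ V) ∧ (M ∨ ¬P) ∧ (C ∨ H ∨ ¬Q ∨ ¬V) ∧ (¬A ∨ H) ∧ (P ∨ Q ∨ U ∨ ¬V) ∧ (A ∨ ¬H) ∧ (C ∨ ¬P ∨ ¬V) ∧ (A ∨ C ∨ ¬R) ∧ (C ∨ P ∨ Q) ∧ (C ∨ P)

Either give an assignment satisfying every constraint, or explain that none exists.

Set M = True.
Try C = False:
  (C ∨ ¬M ∨ ¬Q) forces Q = False.
  (C ∨ ¬M ∨ ¬V) forces V = False.
  clause (C ∨ V) is falsified — backtrack.
So C = True.
Set R = False.
Set Q = True.
  then (¬C ∨ G ∨ ¬Q) forces G = True.
  then (¬P ∨ ¬Q ∨ R) forces P = False.
  then (P ∨ V) forces V = True.
  then (¬H ∨ P ∨ R) forces H = False.
  then (¬A ∨ H) forces A = False.
Set U = True.
All clauses satisfied.

M=T; C=T; R=F; Q=T; P=F; U=T; G=T; H=F; V=T; A=F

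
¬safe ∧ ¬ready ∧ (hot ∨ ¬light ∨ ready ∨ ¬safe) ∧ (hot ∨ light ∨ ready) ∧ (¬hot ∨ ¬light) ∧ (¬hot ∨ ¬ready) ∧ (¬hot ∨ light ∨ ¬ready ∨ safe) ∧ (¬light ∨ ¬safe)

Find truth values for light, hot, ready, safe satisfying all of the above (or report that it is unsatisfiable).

light = False, hot = True, ready = False, safe = False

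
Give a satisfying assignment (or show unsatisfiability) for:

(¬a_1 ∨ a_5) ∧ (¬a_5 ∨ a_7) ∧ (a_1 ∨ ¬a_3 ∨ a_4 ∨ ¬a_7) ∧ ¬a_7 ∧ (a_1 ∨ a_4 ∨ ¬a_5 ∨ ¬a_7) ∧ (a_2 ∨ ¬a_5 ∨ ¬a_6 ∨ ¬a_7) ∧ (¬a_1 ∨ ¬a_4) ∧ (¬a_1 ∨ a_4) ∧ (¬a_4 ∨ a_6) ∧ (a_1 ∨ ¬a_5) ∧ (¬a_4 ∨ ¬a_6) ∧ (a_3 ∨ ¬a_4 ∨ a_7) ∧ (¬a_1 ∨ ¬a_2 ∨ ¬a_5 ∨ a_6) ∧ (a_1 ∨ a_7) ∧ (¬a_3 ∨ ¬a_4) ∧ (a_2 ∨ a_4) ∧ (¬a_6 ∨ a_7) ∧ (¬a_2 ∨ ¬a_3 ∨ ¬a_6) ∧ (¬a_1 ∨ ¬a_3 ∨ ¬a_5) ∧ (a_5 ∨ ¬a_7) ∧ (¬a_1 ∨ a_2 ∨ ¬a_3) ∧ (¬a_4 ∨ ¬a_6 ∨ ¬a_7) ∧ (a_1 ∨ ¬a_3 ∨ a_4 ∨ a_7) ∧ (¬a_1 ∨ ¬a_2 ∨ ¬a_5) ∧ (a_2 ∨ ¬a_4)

Unsatisfiable — no assignment works.

Case a_7 = True:
  Clause (¬a_7) is falsified — contradiction.
Case a_7 = False:
  (¬a_5 ∨ a_7) forces a_5 = False.
  (¬a_1 ∨ a_5) forces a_1 = False.
  Clause (a_1 ∨ a_7) is falsified — contradiction.
Both cases fail, so the formula is unsatisfiable.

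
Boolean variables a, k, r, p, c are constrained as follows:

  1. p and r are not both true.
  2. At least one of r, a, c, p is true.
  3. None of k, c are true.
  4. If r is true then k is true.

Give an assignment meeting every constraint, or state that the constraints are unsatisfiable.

a = True, k = False, r = False, p = False, c = False

  (1) p=F, r=F — not both ✓
  (2) {r, a, c, p}: 1 true — at least one ✓
  (3) {k, c}: 0 true — none ✓
  (4) r=F ⇒ k: vacuous ✓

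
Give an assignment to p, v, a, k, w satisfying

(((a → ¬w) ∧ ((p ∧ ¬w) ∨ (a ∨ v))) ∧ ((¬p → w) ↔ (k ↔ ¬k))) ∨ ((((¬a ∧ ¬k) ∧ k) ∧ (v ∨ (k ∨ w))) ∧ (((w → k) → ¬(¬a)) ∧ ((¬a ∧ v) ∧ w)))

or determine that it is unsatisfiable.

p = False; v = False; a = True; k = True; w = False

  (((a → ¬w) ∧ ((p ∧ ¬w) ∨ (a ∨ v))) ∧ ((¬p → w) ↔ (k ↔ ¬k))) ∨ ((((¬a ∧ ¬k) ∧ k) ∧ (v ∨ (k ∨ w))) ∧ (((w → k) → ¬(¬a)) ∧ ((¬a ∧ v) ∧ w))) = True
    ((a → ¬w) ∧ ((p ∧ ¬w) ∨ (a ∨ v))) ∧ ((¬p → w) ↔ (k ↔ ¬k)) = True
      (a → ¬w) ∧ ((p ∧ ¬w) ∨ (a ∨ v)) = True
        a → ¬w = True
          ¬w = True
        (p ∧ ¬w) ∨ (a ∨ v) = True
          p ∧ ¬w = False
            ¬w = True
          a ∨ v = True
      (¬p → w) ↔ (k ↔ ¬k) = True
        ¬p → w = False
          ¬p = True
        k ↔ ¬k = False
          ¬k = False
    (((¬a ∧ ¬k) ∧ k) ∧ (v ∨ (k ∨ w))) ∧ (((w → k) → ¬(¬a)) ∧ ((¬a ∧ v) ∧ w)) = False
      ((¬a ∧ ¬k) ∧ k) ∧ (v ∨ (k ∨ w)) = False
        (¬a ∧ ¬k) ∧ k = False
          ¬a ∧ ¬k = False
            ¬a = False
            ¬k = False
        v ∨ (k ∨ w) = True
          k ∨ w = True
      ((w → k) → ¬(¬a)) ∧ ((¬a ∧ v) ∧ w) = False
        (w → k) → ¬(¬a) = True
          w → k = True
          ¬(¬a) = True
            ¬a = False
        (¬a ∧ v) ∧ w = False
          ¬a ∧ v = False
            ¬a = False
The formula evaluates to True.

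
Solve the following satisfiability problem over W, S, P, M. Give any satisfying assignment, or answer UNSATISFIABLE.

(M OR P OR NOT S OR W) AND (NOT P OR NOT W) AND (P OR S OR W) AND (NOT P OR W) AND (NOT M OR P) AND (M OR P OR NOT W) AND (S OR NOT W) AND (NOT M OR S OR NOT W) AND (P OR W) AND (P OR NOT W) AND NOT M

Unsatisfiable

Case W = True:
  (NOT P OR NOT W) forces P = False.
  Clause (P OR NOT W) is falsified — contradiction.
Case W = False:
  (NOT P OR W) forces P = False.
  Clause (P OR W) is falsified — contradiction.
Both cases fail, so the formula is unsatisfiable.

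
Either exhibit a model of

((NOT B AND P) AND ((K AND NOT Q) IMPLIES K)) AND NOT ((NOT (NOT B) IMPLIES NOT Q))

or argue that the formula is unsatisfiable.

Case B = True: the conjunct NOT B is False.
Case B = False: the conjunct NOT ((NOT (NOT B) IMPLIES NOT Q)) becomes NOT ((False IMPLIES NOT Q)) = False.
Both cases fail — unsatisfiable.

The formula is unsatisfiable.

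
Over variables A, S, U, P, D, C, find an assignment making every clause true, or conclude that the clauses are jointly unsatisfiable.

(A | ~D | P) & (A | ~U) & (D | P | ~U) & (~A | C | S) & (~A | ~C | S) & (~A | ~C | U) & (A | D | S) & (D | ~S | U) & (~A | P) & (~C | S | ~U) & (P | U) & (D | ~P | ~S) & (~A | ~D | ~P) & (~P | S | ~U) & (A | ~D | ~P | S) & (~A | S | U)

A: False; S: True; U: False; P: True; D: True; C: False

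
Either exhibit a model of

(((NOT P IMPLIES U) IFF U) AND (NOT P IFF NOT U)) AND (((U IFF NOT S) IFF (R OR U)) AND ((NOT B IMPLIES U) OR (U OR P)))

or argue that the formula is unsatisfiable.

S: True, R: True, P: False, B: True, U: False

  ((NOT P IMPLIES U) IFF U) AND (NOT P IFF NOT U) = True
    (NOT P IMPLIES U) IFF U = True
      NOT P IMPLIES U = False
        NOT P = True
    NOT P IFF NOT U = True
      NOT P = True
      NOT U = True
  ((U IFF NOT S) IFF (R OR U)) AND ((NOT B IMPLIES U) OR (U OR P)) = True
    (U IFF NOT S) IFF (R OR U) = True
      U IFF NOT S = True
        NOT S = False
      R OR U = True
    (NOT B IMPLIES U) OR (U OR P) = True
      NOT B IMPLIES U = True
        NOT B = False
      U OR P = False
Both conjuncts True, so the formula holds.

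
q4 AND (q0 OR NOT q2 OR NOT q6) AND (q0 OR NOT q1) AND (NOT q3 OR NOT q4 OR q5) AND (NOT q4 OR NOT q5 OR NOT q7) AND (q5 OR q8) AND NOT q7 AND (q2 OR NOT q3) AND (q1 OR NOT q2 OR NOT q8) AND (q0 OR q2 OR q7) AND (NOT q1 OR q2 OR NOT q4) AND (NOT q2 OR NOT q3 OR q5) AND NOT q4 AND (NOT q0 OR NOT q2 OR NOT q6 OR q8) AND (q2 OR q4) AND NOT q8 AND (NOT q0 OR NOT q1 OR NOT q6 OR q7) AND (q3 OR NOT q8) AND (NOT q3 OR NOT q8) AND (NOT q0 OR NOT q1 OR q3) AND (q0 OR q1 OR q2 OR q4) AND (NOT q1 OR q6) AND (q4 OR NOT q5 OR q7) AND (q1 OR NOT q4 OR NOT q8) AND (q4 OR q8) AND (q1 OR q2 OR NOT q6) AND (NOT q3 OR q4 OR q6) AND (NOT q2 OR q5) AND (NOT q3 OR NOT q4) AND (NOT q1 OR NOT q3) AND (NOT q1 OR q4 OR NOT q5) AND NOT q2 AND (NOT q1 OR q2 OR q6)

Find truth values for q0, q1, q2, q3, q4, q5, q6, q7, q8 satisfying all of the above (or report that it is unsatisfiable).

Case q4 = True:
  Clause (NOT q4) is falsified — contradiction.
Case q4 = False:
  Clause (q4) is falsified — contradiction.
Both cases fail, so the formula is unsatisfiable.

UNSATISFIABLE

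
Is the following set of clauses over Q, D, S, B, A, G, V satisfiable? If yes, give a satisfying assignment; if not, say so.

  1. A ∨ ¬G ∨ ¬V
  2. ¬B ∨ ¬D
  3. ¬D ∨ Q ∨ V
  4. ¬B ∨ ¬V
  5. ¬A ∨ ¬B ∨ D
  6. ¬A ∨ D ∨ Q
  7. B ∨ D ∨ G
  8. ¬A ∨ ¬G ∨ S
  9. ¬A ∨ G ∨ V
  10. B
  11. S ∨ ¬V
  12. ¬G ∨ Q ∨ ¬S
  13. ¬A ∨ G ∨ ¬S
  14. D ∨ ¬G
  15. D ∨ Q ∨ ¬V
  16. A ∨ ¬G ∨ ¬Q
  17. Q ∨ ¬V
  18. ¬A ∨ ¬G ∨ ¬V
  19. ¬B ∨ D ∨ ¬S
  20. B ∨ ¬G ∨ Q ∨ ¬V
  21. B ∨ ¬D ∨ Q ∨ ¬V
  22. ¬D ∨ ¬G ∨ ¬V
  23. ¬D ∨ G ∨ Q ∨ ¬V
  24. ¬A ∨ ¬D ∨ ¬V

Unit clause (B) forces B = True.
In (¬B ∨ ¬D) only ¬D is left, so D = False.
In (¬B ∨ ¬V) only ¬V is left, so V = False.
In (¬A ∨ ¬B ∨ D) only ¬A is left, so A = False.
In (D ∨ ¬G) only ¬G is left, so G = False.
In (¬B ∨ D ∨ ¬S) only ¬S is left, so S = False.
Set Q = False.
All clauses satisfied.

Q: False, D: False, S: False, B: True, A: False, G: False, V: False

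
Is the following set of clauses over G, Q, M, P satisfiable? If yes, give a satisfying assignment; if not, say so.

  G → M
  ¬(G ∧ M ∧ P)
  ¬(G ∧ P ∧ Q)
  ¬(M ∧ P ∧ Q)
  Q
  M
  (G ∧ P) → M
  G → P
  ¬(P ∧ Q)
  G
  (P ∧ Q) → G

UNSATISFIABLE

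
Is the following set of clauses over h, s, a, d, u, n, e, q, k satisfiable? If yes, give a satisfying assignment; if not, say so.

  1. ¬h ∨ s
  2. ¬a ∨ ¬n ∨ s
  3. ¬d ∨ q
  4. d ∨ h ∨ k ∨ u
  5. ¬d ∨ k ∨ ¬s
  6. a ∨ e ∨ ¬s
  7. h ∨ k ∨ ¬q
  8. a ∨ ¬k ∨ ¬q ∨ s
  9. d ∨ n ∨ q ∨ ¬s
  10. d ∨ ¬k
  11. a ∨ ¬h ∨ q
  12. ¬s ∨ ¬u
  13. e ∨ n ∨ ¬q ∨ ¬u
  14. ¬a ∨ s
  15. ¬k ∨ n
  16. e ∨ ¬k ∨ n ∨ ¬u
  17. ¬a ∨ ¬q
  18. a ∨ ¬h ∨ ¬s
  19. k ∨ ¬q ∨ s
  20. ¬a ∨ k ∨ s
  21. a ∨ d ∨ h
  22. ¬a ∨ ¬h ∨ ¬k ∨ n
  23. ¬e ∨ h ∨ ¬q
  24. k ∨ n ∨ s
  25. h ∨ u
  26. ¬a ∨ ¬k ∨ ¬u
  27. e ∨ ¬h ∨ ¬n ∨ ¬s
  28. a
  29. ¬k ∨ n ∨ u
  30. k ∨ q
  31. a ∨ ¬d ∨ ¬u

Unsatisfiable

Case q = True:
  (¬a ∨ ¬q) forces a = False.
  Clause (a) is falsified — contradiction.
Case q = False:
  (¬d ∨ q) forces d = False.
  (d ∨ ¬k) forces k = False.
  Clause (k ∨ q) is falsified — contradiction.
Both cases fail, so the formula is unsatisfiable.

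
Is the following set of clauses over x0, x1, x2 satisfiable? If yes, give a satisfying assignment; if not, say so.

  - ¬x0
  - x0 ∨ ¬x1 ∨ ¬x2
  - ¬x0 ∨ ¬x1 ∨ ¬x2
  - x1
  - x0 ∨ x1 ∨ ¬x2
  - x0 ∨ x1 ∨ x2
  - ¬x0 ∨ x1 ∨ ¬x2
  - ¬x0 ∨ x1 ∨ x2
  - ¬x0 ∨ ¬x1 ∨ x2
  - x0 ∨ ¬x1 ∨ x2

UNSATISFIABLE

Case x0 = True:
  Clause (¬x0) is falsified — contradiction.
Case x0 = False:
  (x1) forces x1 = True.
  (x0 ∨ ¬x1 ∨ ¬x2) forces x2 = False.
  Clause (x0 ∨ ¬x1 ∨ x2) is falsified — contradiction.
Both cases fail, so the formula is unsatisfiable.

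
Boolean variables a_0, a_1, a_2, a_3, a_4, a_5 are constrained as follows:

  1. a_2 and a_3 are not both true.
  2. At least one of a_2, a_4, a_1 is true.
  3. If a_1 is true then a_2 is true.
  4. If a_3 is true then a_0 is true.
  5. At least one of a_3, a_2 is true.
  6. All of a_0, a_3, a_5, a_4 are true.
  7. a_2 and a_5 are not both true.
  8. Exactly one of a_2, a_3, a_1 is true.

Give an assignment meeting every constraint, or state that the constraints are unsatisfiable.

a_0 = True, a_1 = False, a_2 = False, a_3 = True, a_4 = True, a_5 = True

  (1) a_2=F, a_3=T — not both ✓
  (2) {a_2, a_4, a_1}: 1 true — at least one ✓
  (3) a_1=F ⇒ a_2: vacuous ✓
  (4) a_3=T ⇒ a_0: T ✓
  (5) {a_3, a_2}: 1 true — at least one ✓
  (6) {a_0, a_3, a_5, a_4}: all 4 true ✓
  (7) a_2=F, a_5=T — not both ✓
  (8) {a_2, a_3, a_1}: 1 true — exactly one ✓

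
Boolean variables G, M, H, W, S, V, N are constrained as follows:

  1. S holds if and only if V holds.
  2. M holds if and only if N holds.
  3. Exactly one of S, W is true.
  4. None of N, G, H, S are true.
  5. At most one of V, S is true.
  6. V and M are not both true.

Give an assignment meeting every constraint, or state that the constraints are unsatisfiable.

G: False; M: False; H: False; W: True; S: False; V: False; N: False

  (1) S=F, V=F — same ✓
  (2) M=F, N=F — same ✓
  (3) {S, W}: 1 true — exactly one ✓
  (4) {N, G, H, S}: 0 true — none ✓
  (5) {V, S}: 0 true — at most one ✓
  (6) V=F, M=F — not both ✓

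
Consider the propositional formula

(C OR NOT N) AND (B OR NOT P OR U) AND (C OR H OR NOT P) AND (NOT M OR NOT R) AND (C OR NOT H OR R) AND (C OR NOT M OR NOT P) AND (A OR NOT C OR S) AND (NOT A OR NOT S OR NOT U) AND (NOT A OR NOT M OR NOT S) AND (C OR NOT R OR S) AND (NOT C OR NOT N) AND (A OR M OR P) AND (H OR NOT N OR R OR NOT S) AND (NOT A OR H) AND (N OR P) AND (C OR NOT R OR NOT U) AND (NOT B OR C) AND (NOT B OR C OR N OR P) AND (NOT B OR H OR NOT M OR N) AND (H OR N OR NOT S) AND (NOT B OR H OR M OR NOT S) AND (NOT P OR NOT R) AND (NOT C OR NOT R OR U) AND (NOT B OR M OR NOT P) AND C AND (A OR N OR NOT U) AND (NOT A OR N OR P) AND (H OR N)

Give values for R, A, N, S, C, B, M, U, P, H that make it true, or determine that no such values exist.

R=F, A=T, N=F, S=F, C=T, B=F, M=F, U=T, P=T, H=T

Unit clause (C) forces C = True.
In (NOT C OR NOT N) only NOT N is left, so N = False.
In (N OR P) only P is left, so P = True.
In (NOT P OR NOT R) only NOT R is left, so R = False.
In (H OR N) only H is left, so H = True.
Set A = True.
Set S = False.
Set B = False.
  then (B OR NOT P OR U) forces U = True.
Set M = False.
All clauses satisfied.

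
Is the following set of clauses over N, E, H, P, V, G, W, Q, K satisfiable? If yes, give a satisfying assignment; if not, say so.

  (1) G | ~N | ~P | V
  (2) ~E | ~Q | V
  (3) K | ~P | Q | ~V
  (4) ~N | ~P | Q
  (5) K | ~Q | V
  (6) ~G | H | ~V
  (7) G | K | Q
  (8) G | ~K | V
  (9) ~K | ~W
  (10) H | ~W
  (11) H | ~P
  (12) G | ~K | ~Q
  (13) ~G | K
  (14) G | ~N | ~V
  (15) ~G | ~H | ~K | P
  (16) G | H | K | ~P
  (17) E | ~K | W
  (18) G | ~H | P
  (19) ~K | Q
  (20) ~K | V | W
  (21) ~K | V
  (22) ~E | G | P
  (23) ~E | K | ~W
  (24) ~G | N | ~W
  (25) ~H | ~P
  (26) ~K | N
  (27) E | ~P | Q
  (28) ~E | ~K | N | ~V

N = False, E = False, H = False, P = False, V = True, G = False, W = False, Q = True, K = False

Set N = False.
  then (~K | N) forces K = False.
  then (~G | K) forces G = False.
  then (G | K | Q) forces Q = True.
  then (K | ~Q | V) forces V = True.
Try E = True:
  (~E | G | P) forces P = True.
  (H | ~P) forces H = True.
  clause (~H | ~P) is falsified — backtrack.
So E = False.
Try H = True:
  (G | ~H | P) forces P = True.
  clause (~H | ~P) is falsified — backtrack.
So H = False.
  then (H | ~W) forces W = False.
  then (H | ~P) forces P = False.
All clauses satisfied.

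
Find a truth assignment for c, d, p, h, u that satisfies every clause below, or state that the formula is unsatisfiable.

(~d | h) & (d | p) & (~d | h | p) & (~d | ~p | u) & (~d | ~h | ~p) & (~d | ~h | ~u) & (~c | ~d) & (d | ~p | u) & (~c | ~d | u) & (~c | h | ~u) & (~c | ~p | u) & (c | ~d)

c = False; d = False; p = True; h = True; u = True

Set c = False.
  then (c | ~d) forces d = False.
  then (d | p) forces p = True.
  then (d | ~p | u) forces u = True.
Set h = True.
All clauses satisfied.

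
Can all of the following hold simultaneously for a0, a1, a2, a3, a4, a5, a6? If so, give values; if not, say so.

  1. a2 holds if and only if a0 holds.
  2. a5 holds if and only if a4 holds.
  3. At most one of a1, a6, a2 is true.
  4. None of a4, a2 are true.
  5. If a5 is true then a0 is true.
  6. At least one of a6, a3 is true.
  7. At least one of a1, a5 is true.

a0 = False, a1 = True, a2 = False, a3 = True, a4 = False, a5 = False, a6 = False

  (1) a2=F, a0=F — same ✓
  (2) a5=F, a4=F — same ✓
  (3) {a1, a6, a2}: 1 true — at most one ✓
  (4) {a4, a2}: 0 true — none ✓
  (5) a5=F ⇒ a0: vacuous ✓
  (6) {a6, a3}: 1 true — at least one ✓
  (7) {a1, a5}: 1 true — at least one ✓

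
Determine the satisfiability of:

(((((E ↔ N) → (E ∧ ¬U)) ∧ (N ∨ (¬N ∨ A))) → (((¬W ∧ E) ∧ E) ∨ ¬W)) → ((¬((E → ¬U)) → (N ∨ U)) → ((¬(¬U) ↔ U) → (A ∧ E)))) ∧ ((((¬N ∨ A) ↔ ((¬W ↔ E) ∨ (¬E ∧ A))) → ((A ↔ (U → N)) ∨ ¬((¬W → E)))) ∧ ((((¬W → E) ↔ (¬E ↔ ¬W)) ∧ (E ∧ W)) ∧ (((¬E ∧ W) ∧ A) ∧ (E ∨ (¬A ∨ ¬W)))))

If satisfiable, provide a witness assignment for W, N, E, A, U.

Case E = True: the conjunct ¬E is False.
Case E = False: the conjunct E is False.
Both cases fail — unsatisfiable.

UNSATISFIABLE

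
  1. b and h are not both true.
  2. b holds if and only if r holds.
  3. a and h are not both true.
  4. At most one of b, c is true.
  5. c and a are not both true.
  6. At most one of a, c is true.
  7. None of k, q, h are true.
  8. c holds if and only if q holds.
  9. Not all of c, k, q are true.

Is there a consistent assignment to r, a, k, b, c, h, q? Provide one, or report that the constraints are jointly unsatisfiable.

r = False, a = False, k = False, b = False, c = False, h = False, q = False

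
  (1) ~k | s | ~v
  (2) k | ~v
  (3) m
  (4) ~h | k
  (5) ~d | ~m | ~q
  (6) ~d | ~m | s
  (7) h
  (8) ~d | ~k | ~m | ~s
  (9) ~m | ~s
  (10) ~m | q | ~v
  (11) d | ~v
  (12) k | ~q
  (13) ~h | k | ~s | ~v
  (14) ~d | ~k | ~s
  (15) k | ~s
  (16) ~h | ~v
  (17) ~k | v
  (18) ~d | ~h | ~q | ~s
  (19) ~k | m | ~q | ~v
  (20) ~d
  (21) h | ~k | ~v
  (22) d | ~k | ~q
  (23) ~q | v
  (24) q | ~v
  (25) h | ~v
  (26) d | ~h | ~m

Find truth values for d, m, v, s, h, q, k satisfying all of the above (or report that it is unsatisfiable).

Case d = True:
  Clause (~d) is falsified — contradiction.
Case d = False:
  (m) forces m = True.
  (h) forces h = True.
  Clause (d | ~h | ~m) is falsified — contradiction.
Both cases fail, so the formula is unsatisfiable.

UNSATISFIABLE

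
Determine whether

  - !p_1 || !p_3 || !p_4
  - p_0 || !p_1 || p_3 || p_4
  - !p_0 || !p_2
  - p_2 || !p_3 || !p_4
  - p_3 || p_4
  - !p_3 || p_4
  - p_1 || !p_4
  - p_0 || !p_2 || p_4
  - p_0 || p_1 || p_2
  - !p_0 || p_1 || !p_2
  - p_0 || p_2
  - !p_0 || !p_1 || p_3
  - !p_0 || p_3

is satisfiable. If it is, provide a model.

p_0 = False; p_1 = True; p_2 = True; p_3 = False; p_4 = True

Try p_0 = True:
  (!p_0 || !p_2) forces p_2 = False.
  (!p_0 || p_3) forces p_3 = True.
  (p_2 || !p_3 || !p_4) forces p_4 = False.
  clause (!p_3 || p_4) is falsified — backtrack.
So p_0 = False.
  then (p_0 || p_2) forces p_2 = True.
  then (p_0 || !p_2 || p_4) forces p_4 = True.
  then (p_1 || !p_4) forces p_1 = True.
  then (!p_1 || !p_3 || !p_4) forces p_3 = False.
All clauses satisfied.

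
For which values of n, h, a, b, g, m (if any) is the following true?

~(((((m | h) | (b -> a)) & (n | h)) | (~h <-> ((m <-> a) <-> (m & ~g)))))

n = False, h = False, a = True, b = False, g = True, m = True

  ~(((((m | h) | (b -> a)) & (n | h)) | (~h <-> ((m <-> a) <-> (m & ~g))))) = True
    (((m | h) | (b -> a)) & (n | h)) | (~h <-> ((m <-> a) <-> (m & ~g))) = False
      ((m | h) | (b -> a)) & (n | h) = False
        (m | h) | (b -> a) = True
          m | h = True
          b -> a = True
        n | h = False
      ~h <-> ((m <-> a) <-> (m & ~g)) = False
        ~h = True
        (m <-> a) <-> (m & ~g) = False
          m <-> a = True
          m & ~g = False
            ~g = False
The formula evaluates to True.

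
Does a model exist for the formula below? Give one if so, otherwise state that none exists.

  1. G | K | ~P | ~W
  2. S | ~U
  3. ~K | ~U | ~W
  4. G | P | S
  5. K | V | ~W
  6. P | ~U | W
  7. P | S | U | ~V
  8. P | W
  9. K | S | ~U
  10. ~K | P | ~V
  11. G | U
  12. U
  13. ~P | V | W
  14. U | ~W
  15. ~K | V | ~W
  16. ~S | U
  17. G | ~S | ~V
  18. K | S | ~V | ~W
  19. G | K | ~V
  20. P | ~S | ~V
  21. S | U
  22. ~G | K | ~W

Unit clause (U) forces U = True.
In (S | ~U) only S is left, so S = True.
Set V = True.
  then (G | ~S | ~V) forces G = True.
  then (P | ~S | ~V) forces P = True.
Set K = True.
  then (~K | ~U | ~W) forces W = False.
All clauses satisfied.

U: True; V: True; K: True; P: True; W: False; S: True; G: True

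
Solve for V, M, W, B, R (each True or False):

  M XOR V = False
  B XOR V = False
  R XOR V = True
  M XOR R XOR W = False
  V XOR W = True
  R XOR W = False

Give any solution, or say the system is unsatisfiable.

V = False; M = False; W = True; B = False; R = True

M XOR V = F XOR F = False ✓
B XOR V = F XOR F = False ✓
R XOR V = T XOR F = True ✓
M XOR R XOR W = F XOR T XOR T = False ✓
V XOR W = F XOR T = True ✓
R XOR W = T XOR T = False ✓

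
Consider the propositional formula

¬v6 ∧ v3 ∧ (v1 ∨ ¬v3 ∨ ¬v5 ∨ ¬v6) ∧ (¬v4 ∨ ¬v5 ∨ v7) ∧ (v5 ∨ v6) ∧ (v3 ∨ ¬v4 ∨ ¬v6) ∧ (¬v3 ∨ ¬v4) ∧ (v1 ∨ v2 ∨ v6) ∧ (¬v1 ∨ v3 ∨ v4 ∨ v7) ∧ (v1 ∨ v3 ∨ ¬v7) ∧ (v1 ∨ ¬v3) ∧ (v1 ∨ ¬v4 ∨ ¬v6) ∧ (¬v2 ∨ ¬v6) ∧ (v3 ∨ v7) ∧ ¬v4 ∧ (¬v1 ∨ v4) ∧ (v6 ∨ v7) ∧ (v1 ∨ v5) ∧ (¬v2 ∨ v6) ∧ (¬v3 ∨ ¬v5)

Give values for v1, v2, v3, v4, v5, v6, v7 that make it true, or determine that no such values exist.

No satisfying assignment exists.

Case v3 = True:
  (¬v6) forces v6 = False.
  (v5 ∨ v6) forces v5 = True.
  Clause (¬v3 ∨ ¬v5) is falsified — contradiction.
Case v3 = False:
  Clause (v3) is falsified — contradiction.
Both cases fail, so the formula is unsatisfiable.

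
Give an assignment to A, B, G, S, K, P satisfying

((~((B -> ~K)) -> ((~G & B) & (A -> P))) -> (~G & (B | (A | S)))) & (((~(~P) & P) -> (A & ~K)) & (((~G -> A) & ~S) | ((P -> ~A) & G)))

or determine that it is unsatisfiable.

A = True; B = False; G = False; S = False; K = False; P = True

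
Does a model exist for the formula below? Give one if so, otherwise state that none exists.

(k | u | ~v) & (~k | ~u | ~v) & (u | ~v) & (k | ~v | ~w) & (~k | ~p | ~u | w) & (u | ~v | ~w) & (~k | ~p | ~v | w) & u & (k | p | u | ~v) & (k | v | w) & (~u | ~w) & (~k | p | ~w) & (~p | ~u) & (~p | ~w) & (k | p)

p = False; k = True; v = False; w = False; u = True

Unit clause (u) forces u = True.
In (~u | ~w) only ~w is left, so w = False.
In (~p | ~u) only ~p is left, so p = False.
In (k | p) only k is left, so k = True.
In (~k | ~u | ~v) only ~v is left, so v = False.
All clauses satisfied.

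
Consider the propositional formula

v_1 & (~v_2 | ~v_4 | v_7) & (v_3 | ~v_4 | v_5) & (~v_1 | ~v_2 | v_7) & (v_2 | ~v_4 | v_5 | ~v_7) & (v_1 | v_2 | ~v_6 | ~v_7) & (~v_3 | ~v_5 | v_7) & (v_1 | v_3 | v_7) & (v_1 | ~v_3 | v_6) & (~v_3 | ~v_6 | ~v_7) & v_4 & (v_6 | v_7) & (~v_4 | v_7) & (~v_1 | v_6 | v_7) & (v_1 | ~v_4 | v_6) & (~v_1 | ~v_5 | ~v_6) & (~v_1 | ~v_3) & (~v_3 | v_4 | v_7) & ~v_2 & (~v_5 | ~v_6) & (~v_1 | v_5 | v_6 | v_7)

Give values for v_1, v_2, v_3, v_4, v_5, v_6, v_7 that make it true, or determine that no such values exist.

v_1 = True, v_2 = False, v_3 = False, v_4 = True, v_5 = True, v_6 = False, v_7 = True

Unit clause (v_1) forces v_1 = True.
Unit clause (v_4) forces v_4 = True.
In (~v_4 | v_7) only v_7 is left, so v_7 = True.
In (~v_1 | ~v_3) only ~v_3 is left, so v_3 = False.
Unit clause (~v_2) forces v_2 = False.
In (v_3 | ~v_4 | v_5) only v_5 is left, so v_5 = True.
In (~v_1 | ~v_5 | ~v_6) only ~v_6 is left, so v_6 = False.
All clauses satisfied.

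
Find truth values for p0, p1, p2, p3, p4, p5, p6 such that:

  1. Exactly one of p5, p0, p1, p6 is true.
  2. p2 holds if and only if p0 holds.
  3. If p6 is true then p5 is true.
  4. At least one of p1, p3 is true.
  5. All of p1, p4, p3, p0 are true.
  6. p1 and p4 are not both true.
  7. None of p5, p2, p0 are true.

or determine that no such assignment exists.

Case p0 = True:
  Constraint (7) is violated (p0=T) — contradiction.
Case p0 = False:
  Constraint (5) is violated (p0=F) — contradiction.
Both cases fail — unsatisfiable.

No satisfying assignment exists.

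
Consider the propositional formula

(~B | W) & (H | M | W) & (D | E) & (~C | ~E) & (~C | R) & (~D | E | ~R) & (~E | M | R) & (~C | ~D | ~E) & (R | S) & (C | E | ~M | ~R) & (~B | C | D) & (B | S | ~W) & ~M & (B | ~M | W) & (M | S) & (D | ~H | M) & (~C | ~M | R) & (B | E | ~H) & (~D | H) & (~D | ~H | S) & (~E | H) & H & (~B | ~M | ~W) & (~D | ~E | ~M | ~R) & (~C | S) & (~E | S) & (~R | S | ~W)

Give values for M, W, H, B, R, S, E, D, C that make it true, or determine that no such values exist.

Unit clause (~M) forces M = False.
In (M | S) only S is left, so S = True.
Unit clause (H) forces H = True.
In (D | ~H | M) only D is left, so D = True.
Set W = True.
Set B = True.
Set R = True.
  then (~D | E | ~R) forces E = True.
  then (~C | ~D | ~E) forces C = False.
All clauses satisfied.

M: False, W: True, H: True, B: True, R: True, S: True, E: True, D: True, C: False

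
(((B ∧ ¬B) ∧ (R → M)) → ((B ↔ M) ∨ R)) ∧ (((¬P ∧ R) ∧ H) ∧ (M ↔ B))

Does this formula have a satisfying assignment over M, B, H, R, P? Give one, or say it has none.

M = True, B = True, H = True, R = True, P = False

  ((B ∧ ¬B) ∧ (R → M)) → ((B ↔ M) ∨ R) = True
    (B ∧ ¬B) ∧ (R → M) = False
      B ∧ ¬B = False
        ¬B = False
      R → M = True
    (B ↔ M) ∨ R = True
      B ↔ M = True
  ((¬P ∧ R) ∧ H) ∧ (M ↔ B) = True
    (¬P ∧ R) ∧ H = True
      ¬P ∧ R = True
        ¬P = True
    M ↔ B = True
Both conjuncts True, so the formula holds.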